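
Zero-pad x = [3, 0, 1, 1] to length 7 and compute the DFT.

Original 4-point DFT: [5, 2+1i, 3, 2-1i]
Zero-padded 7-point DFT provides frequency interpolation.

DFT_7([x, 0, ...]) = [5, 1.8765-1.4088i, 2.7225+1.2157i, 3.4010-0.1931i, 3.4010+0.1931i, 2.7225-1.2157i, 1.8765+1.4088i]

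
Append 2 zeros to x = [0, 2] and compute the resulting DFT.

Original 2-point DFT: [2, -2]
Zero-padded 4-point DFT provides frequency interpolation.

DFT_4([x, 0, ...]) = [2, -2i, -2, 2i]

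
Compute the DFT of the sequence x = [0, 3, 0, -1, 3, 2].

X[k] = Σ(n=0 to 5) x[n] · ω_6^(nk)
where ω_6 = e^(-2πi/6)

Computing each X[k]:
X[0] = 7
X[1] = 2.0000+1.7321i
X[2] = -5.0000-3.4641i
X[3] = -1
X[4] = -5.0000+3.4641i
X[5] = 2.0000-1.7321i

X = [7, 2.0000+1.7321i, -5.0000-3.4641i, -1, -5.0000+3.4641i, 2.0000-1.7321i]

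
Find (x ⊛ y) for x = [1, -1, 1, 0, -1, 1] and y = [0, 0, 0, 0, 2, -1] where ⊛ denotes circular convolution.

(x ⊛ y)[n] = Σ(m=0 to 5) x[m] · y[(n-m) mod 6]

Computing each output sample:
(x ⊛ y)[0] = 3
(x ⊛ y)[1] = -1
(x ⊛ y)[2] = -2
(x ⊛ y)[3] = 3
(x ⊛ y)[4] = 1
(x ⊛ y)[5] = -3

x ⊛ y = [3, -1, -2, 3, 1, -3]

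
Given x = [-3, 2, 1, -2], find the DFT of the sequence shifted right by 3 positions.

Time shift by 3: X_shifted[k] = ω_4^(3k) · X[k]
Shifted x = [2, 1, -2, -3]

DFT(x[n-3]) = [-2, 4-4i, 2, 4+4i]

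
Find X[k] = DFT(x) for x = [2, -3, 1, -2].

X[k] = Σ(n=0 to 3) x[n] · ω_4^(nk)
where ω_4 = e^(-2πi/4)

Computing each X[k]:
X[0] = -2
X[1] = 1+1i
X[2] = 8
X[3] = 1-1i

X = [-2, 1+1i, 8, 1-1i]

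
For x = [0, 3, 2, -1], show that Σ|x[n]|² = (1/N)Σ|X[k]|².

Time domain:
Σ|x[n]|² = |0|² + |3|² + |2|² + |-1|² = 14.0000

Frequency domain:
(1/4)Σ|X[k]|² = (1/4)(|4|² + |-2-4i|² + |0|² + |-2+4i|²) = (1/4)·56.0000 = 14.0000

Both sides agree, confirming Parseval's theorem.

Σ|x[n]|² = (1/N)Σ|X[k]|² = 14.0000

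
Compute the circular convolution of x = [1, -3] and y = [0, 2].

(x ⊛ y)[n] = Σ(m=0 to 1) x[m] · y[(n-m) mod 2]

Computing each output sample:
(x ⊛ y)[0] = -6
(x ⊛ y)[1] = 2

x ⊛ y = [-6, 2]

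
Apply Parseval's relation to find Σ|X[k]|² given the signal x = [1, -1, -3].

Parseval: Σ|x[n]|² = (1/N)Σ|X[k]|², so Σ|X[k]|² = N·Σ|x[n]|² = 3·11.0000

Σ|X[k]|² = N·Σ|x[n]|² = 3·11.0000 = 33.0000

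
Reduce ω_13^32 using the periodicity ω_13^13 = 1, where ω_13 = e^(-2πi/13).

Since ω_13^13 = 1, powers reduce modulo 13.
32 mod 13 = 6
So ω_13^32 = ω_13^6 = e^(-2πi·6/13)

ω_13^32 = ω_13^6 = -0.9709-0.2393i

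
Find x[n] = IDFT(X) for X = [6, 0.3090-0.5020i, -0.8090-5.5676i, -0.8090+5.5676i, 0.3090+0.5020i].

x[n] = (1/5) Σ(k=0 to 4) X[k] · e^(2πikn/5)

Computing each x[n]:
x[0] = 1
x[1] = 3
x[2] = -1
x[3] = 3
x[4] = 0

x = [1, 3, -1, 3, 0]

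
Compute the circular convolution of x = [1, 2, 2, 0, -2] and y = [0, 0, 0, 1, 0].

(x ⊛ y)[n] = Σ(m=0 to 4) x[m] · y[(n-m) mod 5]

Computing each output sample:
(x ⊛ y)[0] = 2
(x ⊛ y)[1] = 0
(x ⊛ y)[2] = -2
(x ⊛ y)[3] = 1
(x ⊛ y)[4] = 2

x ⊛ y = [2, 0, -2, 1, 2]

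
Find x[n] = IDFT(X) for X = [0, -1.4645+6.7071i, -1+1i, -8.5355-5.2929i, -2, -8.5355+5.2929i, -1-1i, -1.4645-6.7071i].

x[n] = (1/8) Σ(k=0 to 7) X[k] · e^(2πikn/8)

Computing each x[n]:
x[0] = -3
x[1] = 1
x[2] = -3
x[3] = -1
x[4] = 2
x[5] = -1
x[6] = 3
x[7] = 2

x = [-3, 1, -3, -1, 2, -1, 3, 2]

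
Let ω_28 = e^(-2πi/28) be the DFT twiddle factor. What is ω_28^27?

ω_28^27 = e^(-2πi·27/28)
= cos(-2π·27/28) + i·sin(-2π·27/28)
= cos(-54π/28) + i·sin(-54π/28)

ω_28^27 = cos(-54π/28) + i·sin(-54π/28) = 0.9749+0.2225i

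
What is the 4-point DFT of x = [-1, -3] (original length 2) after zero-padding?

Original 2-point DFT: [-4, 2]
Zero-padded 4-point DFT provides frequency interpolation.

DFT_4([x, 0, ...]) = [-4, -1+3i, 2, -1-3i]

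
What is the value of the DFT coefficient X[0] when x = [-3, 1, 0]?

X[0] = Σ(n=0 to 2) x[n] · ω_3^0 = Σ x[n]
= (-3) + (1) + (0)

X[0] = -2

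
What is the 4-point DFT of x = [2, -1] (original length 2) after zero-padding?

Original 2-point DFT: [1, 3]
Zero-padded 4-point DFT provides frequency interpolation.

DFT_4([x, 0, ...]) = [1, 2+1i, 3, 2-1i]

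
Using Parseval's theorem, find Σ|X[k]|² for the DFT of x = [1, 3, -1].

Parseval: Σ|x[n]|² = (1/N)Σ|X[k]|², so Σ|X[k]|² = N·Σ|x[n]|² = 3·11.0000

Σ|X[k]|² = N·Σ|x[n]|² = 3·11.0000 = 33.0000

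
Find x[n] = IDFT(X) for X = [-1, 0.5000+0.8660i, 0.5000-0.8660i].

x[n] = (1/3) Σ(k=0 to 2) X[k] · e^(2πikn/3)

Computing each x[n]:
x[0] = 0
x[1] = -1
x[2] = 0

x = [0, -1, 0]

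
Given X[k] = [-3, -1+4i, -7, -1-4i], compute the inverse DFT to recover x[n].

x[n] = (1/4) Σ(k=0 to 3) X[k] · e^(2πikn/4)

Computing each x[n]:
x[0] = -3
x[1] = -1
x[2] = -2
x[3] = 3

x = [-3, -1, -2, 3]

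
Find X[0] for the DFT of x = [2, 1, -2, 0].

X[0] = Σ(n=0 to 3) x[n] · ω_4^0 = Σ x[n]
= (2) + (1) + (-2) + (0)

X[0] = 1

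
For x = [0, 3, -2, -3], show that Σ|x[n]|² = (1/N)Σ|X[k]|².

Time domain:
Σ|x[n]|² = |0|² + |3|² + |-2|² + |-3|² = 22.0000

Frequency domain:
(1/4)Σ|X[k]|² = (1/4)(|-2|² + |2-6i|² + |-2|² + |2+6i|²) = (1/4)·88.0000 = 22.0000

Both sides agree, confirming Parseval's theorem.

Σ|x[n]|² = (1/N)Σ|X[k]|² = 22.0000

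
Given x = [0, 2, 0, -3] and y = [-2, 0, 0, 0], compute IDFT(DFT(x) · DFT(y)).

(x ⊛ y)[n] = Σ(m=0 to 3) x[m] · y[(n-m) mod 4]

Computing each output sample:
(x ⊛ y)[0] = 0
(x ⊛ y)[1] = -4
(x ⊛ y)[2] = 0
(x ⊛ y)[3] = 6

x ⊛ y = [0, -4, 0, 6]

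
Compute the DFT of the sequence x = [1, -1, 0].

X[k] = Σ(n=0 to 2) x[n] · ω_3^(nk)
where ω_3 = e^(-2πi/3)

Computing each X[k]:
X[0] = 0
X[1] = 1.5000+0.8660i
X[2] = 1.5000-0.8660i

X = [0, 1.5000+0.8660i, 1.5000-0.8660i]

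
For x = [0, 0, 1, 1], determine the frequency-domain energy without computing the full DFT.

Parseval: Σ|x[n]|² = (1/N)Σ|X[k]|², so Σ|X[k]|² = N·Σ|x[n]|² = 4·2.0000

Σ|X[k]|² = N·Σ|x[n]|² = 4·2.0000 = 8.0000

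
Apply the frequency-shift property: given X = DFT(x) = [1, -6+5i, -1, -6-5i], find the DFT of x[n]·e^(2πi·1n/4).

Modulation property: DFT(ω_4^(-1n)·x[n]) = X[(k-1) mod 4], so circularly shift X by 1 positions.

X[k-1] = [-6-5i, 1, -6+5i, -1]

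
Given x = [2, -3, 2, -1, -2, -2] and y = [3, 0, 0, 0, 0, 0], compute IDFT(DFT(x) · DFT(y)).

(x ⊛ y)[n] = Σ(m=0 to 5) x[m] · y[(n-m) mod 6]

Computing each output sample:
(x ⊛ y)[0] = 6
(x ⊛ y)[1] = -9
(x ⊛ y)[2] = 6
(x ⊛ y)[3] = -3
(x ⊛ y)[4] = -6
(x ⊛ y)[5] = -6

x ⊛ y = [6, -9, 6, -3, -6, -6]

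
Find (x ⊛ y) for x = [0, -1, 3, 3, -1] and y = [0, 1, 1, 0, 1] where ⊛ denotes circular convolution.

(x ⊛ y)[n] = Σ(m=0 to 4) x[m] · y[(n-m) mod 5]

Computing each output sample:
(x ⊛ y)[0] = 1
(x ⊛ y)[1] = 2
(x ⊛ y)[2] = 2
(x ⊛ y)[3] = 1
(x ⊛ y)[4] = 6

x ⊛ y = [1, 2, 2, 1, 6]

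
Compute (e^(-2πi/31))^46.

Since ω_31^31 = 1, powers reduce modulo 31.
46 mod 31 = 15
So ω_31^46 = ω_31^15 = e^(-2πi·15/31)

ω_31^46 = ω_31^15 = -0.9949-0.1012i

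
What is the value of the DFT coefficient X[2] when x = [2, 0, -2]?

X[2] = Σ(n=0 to 2) x[n] · ω_3^(2n) where ω_3 = e^(-2πi/3)
= (2)·ω_3^0 + (0)·ω_3^2 + (-2)·ω_3^4

X[2] = 3.0000+1.7321i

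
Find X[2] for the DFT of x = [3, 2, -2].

X[2] = Σ(n=0 to 2) x[n] · ω_3^(2n) where ω_3 = e^(-2πi/3)
= (3)·ω_3^0 + (2)·ω_3^2 + (-2)·ω_3^4

X[2] = 3.0000+3.4641i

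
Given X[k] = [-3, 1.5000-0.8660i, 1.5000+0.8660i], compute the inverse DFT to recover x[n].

x[n] = (1/3) Σ(k=0 to 2) X[k] · e^(2πikn/3)

Computing each x[n]:
x[0] = 0
x[1] = -1
x[2] = -2

x = [0, -1, -2]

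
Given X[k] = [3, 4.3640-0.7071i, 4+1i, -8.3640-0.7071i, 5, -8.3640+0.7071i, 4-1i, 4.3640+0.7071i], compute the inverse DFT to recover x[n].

x[n] = (1/8) Σ(k=0 to 7) X[k] · e^(2πikn/8)

Computing each x[n]:
x[0] = 1
x[1] = 2
x[2] = 0
x[3] = -2
x[4] = 3
x[5] = -3
x[6] = 0
x[7] = 2

x = [1, 2, 0, -2, 3, -3, 0, 2]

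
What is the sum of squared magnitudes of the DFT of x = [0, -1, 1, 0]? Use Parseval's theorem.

Parseval: Σ|x[n]|² = (1/N)Σ|X[k]|², so Σ|X[k]|² = N·Σ|x[n]|² = 4·2.0000

Σ|X[k]|² = N·Σ|x[n]|² = 4·2.0000 = 8.0000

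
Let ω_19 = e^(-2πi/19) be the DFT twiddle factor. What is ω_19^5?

ω_19^5 = e^(-2πi·5/19)
= cos(-2π·5/19) + i·sin(-2π·5/19)
= cos(-10π/19) + i·sin(-10π/19)

ω_19^5 = cos(-10π/19) + i·sin(-10π/19) = -0.0826-0.9966i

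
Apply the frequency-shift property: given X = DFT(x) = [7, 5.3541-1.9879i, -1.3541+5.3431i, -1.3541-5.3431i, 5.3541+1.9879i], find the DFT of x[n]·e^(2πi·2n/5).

Modulation property: DFT(ω_5^(-2n)·x[n]) = X[(k-2) mod 5], so circularly shift X by 2 positions.

X[k-2] = [-1.3541-5.3431i, 5.3541+1.9879i, 7, 5.3541-1.9879i, -1.3541+5.3431i]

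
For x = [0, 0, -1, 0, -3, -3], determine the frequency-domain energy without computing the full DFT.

Parseval: Σ|x[n]|² = (1/N)Σ|X[k]|², so Σ|X[k]|² = N·Σ|x[n]|² = 6·19.0000

Σ|X[k]|² = N·Σ|x[n]|² = 6·19.0000 = 114.0000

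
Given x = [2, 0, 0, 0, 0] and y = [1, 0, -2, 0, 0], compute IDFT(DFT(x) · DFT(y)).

(x ⊛ y)[n] = Σ(m=0 to 4) x[m] · y[(n-m) mod 5]

Computing each output sample:
(x ⊛ y)[0] = 2
(x ⊛ y)[1] = 0
(x ⊛ y)[2] = -4
(x ⊛ y)[3] = 0
(x ⊛ y)[4] = 0

x ⊛ y = [2, 0, -4, 0, 0]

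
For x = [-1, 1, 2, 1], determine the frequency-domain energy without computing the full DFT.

Parseval: Σ|x[n]|² = (1/N)Σ|X[k]|², so Σ|X[k]|² = N·Σ|x[n]|² = 4·7.0000

Σ|X[k]|² = N·Σ|x[n]|² = 4·7.0000 = 28.0000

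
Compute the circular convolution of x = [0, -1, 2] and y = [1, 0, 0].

(x ⊛ y)[n] = Σ(m=0 to 2) x[m] · y[(n-m) mod 3]

Computing each output sample:
(x ⊛ y)[0] = 0
(x ⊛ y)[1] = -1
(x ⊛ y)[2] = 2

x ⊛ y = [0, -1, 2]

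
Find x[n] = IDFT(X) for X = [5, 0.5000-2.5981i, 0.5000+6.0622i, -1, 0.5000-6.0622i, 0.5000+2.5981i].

x[n] = (1/6) Σ(k=0 to 5) X[k] · e^(2πikn/6)

Computing each x[n]:
x[0] = 1
x[1] = 0
x[2] = 3
x[3] = 1
x[4] = -2
x[5] = 2

x = [1, 0, 3, 1, -2, 2]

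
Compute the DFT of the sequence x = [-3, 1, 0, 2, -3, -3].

X[k] = Σ(n=0 to 5) x[n] · ω_6^(nk)
where ω_6 = e^(-2πi/6)

Computing each X[k]:
X[0] = -6
X[1] = -4.5000-6.0622i
X[2] = 1.5000-0.8660i
X[3] = -6
X[4] = 1.5000+0.8660i
X[5] = -4.5000+6.0622i

X = [-6, -4.5000-6.0622i, 1.5000-0.8660i, -6, 1.5000+0.8660i, -4.5000+6.0622i]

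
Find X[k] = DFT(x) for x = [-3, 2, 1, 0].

X[k] = Σ(n=0 to 3) x[n] · ω_4^(nk)
where ω_4 = e^(-2πi/4)

Computing each X[k]:
X[0] = 0
X[1] = -4-2i
X[2] = -4
X[3] = -4+2i

X = [0, -4-2i, -4, -4+2i]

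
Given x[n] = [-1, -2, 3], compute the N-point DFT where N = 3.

X[k] = Σ(n=0 to 2) x[n] · ω_3^(nk)
where ω_3 = e^(-2πi/3)

Computing each X[k]:
X[0] = 0
X[1] = -1.5000+4.3301i
X[2] = -1.5000-4.3301i

X = [0, -1.5000+4.3301i, -1.5000-4.3301i]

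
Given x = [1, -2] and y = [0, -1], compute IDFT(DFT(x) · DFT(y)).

(x ⊛ y)[n] = Σ(m=0 to 1) x[m] · y[(n-m) mod 2]

Computing each output sample:
(x ⊛ y)[0] = 2
(x ⊛ y)[1] = -1

x ⊛ y = [2, -1]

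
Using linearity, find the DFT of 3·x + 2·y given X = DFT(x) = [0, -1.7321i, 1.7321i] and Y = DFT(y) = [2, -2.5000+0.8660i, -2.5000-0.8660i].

By linearity: DFT(3x + 2y) = 3·DFT(x) + 2·DFT(y)
= 3·[0, -1.7321i, 1.7321i] + 2·[2, -2.5000+0.8660i, -2.5000-0.8660i]

Computing element-wise:
Z[0] = 3·(0) + 2·(2) = 4
Z[1] = 3·(-1.7321i) + 2·(-2.5000+0.8660i) = -5.0000-3.4643i
Z[2] = 3·(1.7321i) + 2·(-2.5000-0.8660i) = -5.0000+3.4643i

DFT(3x + 2y) = 3·X + 2·Y = [4, -5.0000-3.4643i, -5.0000+3.4643i]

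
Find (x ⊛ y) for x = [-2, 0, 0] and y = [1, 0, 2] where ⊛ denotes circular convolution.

(x ⊛ y)[n] = Σ(m=0 to 2) x[m] · y[(n-m) mod 3]

Computing each output sample:
(x ⊛ y)[0] = -2
(x ⊛ y)[1] = 0
(x ⊛ y)[2] = -4

x ⊛ y = [-2, 0, -4]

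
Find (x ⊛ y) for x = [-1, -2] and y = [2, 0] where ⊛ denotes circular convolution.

(x ⊛ y)[n] = Σ(m=0 to 1) x[m] · y[(n-m) mod 2]

Computing each output sample:
(x ⊛ y)[0] = -2
(x ⊛ y)[1] = -4

x ⊛ y = [-2, -4]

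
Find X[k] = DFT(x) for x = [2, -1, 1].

X[k] = Σ(n=0 to 2) x[n] · ω_3^(nk)
where ω_3 = e^(-2πi/3)

Computing each X[k]:
X[0] = 2
X[1] = 2.0000+1.7321i
X[2] = 2.0000-1.7321i

X = [2, 2.0000+1.7321i, 2.0000-1.7321i]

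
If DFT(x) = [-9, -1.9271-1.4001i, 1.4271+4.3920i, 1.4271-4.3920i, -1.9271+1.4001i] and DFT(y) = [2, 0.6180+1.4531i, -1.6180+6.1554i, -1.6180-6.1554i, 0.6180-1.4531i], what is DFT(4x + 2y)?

By linearity: DFT(4x + 2y) = 4·DFT(x) + 2·DFT(y)
= 4·[-9, -1.9271-1.4001i, 1.4271+4.3920i, 1.4271-4.3920i, -1.9271+1.4001i] + 2·[2, 0.6180+1.4531i, -1.6180+6.1554i, -1.6180-6.1554i, 0.6180-1.4531i]

Computing element-wise:
Z[0] = 4·(-9) + 2·(2) = -32
Z[1] = 4·(-1.9271-1.4001i) + 2·(0.6180+1.4531i) = -6.4724-2.6942i
Z[2] = 4·(1.4271+4.3920i) + 2·(-1.6180+6.1554i) = 2.4724+29.8788i
Z[3] = 4·(1.4271-4.3920i) + 2·(-1.6180-6.1554i) = 2.4724-29.8788i
Z[4] = 4·(-1.9271+1.4001i) + 2·(0.6180-1.4531i) = -6.4724+2.6942i

DFT(4x + 2y) = 4·X + 2·Y = [-32, -6.4724-2.6942i, 2.4724+29.8788i, 2.4724-29.8788i, -6.4724+2.6942i]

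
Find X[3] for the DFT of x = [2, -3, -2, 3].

X[3] = Σ(n=0 to 3) x[n] · ω_4^(3n) where ω_4 = e^(-2πi/4)
= (2)·ω_4^0 + (-3)·ω_4^3 + (-2)·ω_4^6 + (3)·ω_4^9

X[3] = 4-6i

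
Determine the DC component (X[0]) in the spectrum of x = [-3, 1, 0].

X[0] = Σ(n=0 to 2) x[n] · ω_3^0 = Σ x[n]
= (-3) + (1) + (0)

X[0] = -2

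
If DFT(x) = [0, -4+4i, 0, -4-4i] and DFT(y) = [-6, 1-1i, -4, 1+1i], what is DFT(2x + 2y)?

By linearity: DFT(2x + 2y) = 2·DFT(x) + 2·DFT(y)
= 2·[0, -4+4i, 0, -4-4i] + 2·[-6, 1-1i, -4, 1+1i]

Computing element-wise:
Z[0] = 2·(0) + 2·(-6) = -12
Z[1] = 2·(-4+4i) + 2·(1-1i) = -6+6i
Z[2] = 2·(0) + 2·(-4) = -8
Z[3] = 2·(-4-4i) + 2·(1+1i) = -6-6i

DFT(2x + 2y) = 2·X + 2·Y = [-12, -6+6i, -8, -6-6i]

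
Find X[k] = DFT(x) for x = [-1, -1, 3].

X[k] = Σ(n=0 to 2) x[n] · ω_3^(nk)
where ω_3 = e^(-2πi/3)

Computing each X[k]:
X[0] = 1
X[1] = -2.0000+3.4641i
X[2] = -2.0000-3.4641i

X = [1, -2.0000+3.4641i, -2.0000-3.4641i]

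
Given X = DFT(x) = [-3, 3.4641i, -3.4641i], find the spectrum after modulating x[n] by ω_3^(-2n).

Modulation property: DFT(ω_3^(-2n)·x[n]) = X[(k-2) mod 3], so circularly shift X by 2 positions.

X[k-2] = [3.4641i, -3.4641i, -3]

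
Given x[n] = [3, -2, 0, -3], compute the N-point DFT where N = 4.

X[k] = Σ(n=0 to 3) x[n] · ω_4^(nk)
where ω_4 = e^(-2πi/4)

Computing each X[k]:
X[0] = -2
X[1] = 3-1i
X[2] = 8
X[3] = 3+1i

X = [-2, 3-1i, 8, 3+1i]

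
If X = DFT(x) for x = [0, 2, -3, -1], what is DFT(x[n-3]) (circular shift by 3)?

Time shift by 3: X_shifted[k] = ω_4^(3k) · X[k]
Shifted x = [2, -3, -1, 0]

DFT(x[n-3]) = [-2, 3+3i, 4, 3-3i]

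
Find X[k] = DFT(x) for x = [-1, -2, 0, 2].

X[k] = Σ(n=0 to 3) x[n] · ω_4^(nk)
where ω_4 = e^(-2πi/4)

Computing each X[k]:
X[0] = -1
X[1] = -1+4i
X[2] = -1
X[3] = -1-4i

X = [-1, -1+4i, -1, -1-4i]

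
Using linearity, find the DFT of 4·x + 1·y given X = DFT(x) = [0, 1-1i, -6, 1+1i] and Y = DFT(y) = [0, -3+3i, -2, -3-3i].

By linearity: DFT(4x + 1y) = 4·DFT(x) + 1·DFT(y)
= 4·[0, 1-1i, -6, 1+1i] + 1·[0, -3+3i, -2, -3-3i]

Computing element-wise:
Z[0] = 4·(0) + 1·(0) = 0
Z[1] = 4·(1-1i) + 1·(-3+3i) = 1-1i
Z[2] = 4·(-6) + 1·(-2) = -26
Z[3] = 4·(1+1i) + 1·(-3-3i) = 1+1i

DFT(4x + 1y) = 4·X + 1·Y = [0, 1-1i, -26, 1+1i]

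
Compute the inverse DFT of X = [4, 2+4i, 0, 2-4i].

x[n] = (1/4) Σ(k=0 to 3) X[k] · e^(2πikn/4)

Computing each x[n]:
x[0] = 2
x[1] = -1
x[2] = 0
x[3] = 3

x = [2, -1, 0, 3]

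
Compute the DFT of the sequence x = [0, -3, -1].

X[k] = Σ(n=0 to 2) x[n] · ω_3^(nk)
where ω_3 = e^(-2πi/3)

Computing each X[k]:
X[0] = -4
X[1] = 2.0000+1.7321i
X[2] = 2.0000-1.7321i

X = [-4, 2.0000+1.7321i, 2.0000-1.7321i]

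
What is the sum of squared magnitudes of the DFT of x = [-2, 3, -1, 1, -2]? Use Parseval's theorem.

Parseval: Σ|x[n]|² = (1/N)Σ|X[k]|², so Σ|X[k]|² = N·Σ|x[n]|² = 5·19.0000

Σ|X[k]|² = N·Σ|x[n]|² = 5·19.0000 = 95.0000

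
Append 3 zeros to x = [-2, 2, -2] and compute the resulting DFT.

Original 3-point DFT: [-2, -2.0000-3.4641i, -2.0000+3.4641i]
Zero-padded 6-point DFT provides frequency interpolation.

DFT_6([x, 0, ...]) = [-2, 0, -2.0000-3.4641i, -6, -2.0000+3.4641i, 0]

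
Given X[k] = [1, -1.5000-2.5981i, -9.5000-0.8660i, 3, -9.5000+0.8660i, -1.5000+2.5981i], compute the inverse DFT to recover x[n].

x[n] = (1/6) Σ(k=0 to 5) X[k] · e^(2πikn/6)

Computing each x[n]:
x[0] = -3
x[1] = 2
x[2] = 3
x[3] = -3
x[4] = 2
x[5] = 0

x = [-3, 2, 3, -3, 2, 0]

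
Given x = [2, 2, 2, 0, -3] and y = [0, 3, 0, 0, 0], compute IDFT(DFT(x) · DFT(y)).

(x ⊛ y)[n] = Σ(m=0 to 4) x[m] · y[(n-m) mod 5]

Computing each output sample:
(x ⊛ y)[0] = -9
(x ⊛ y)[1] = 6
(x ⊛ y)[2] = 6
(x ⊛ y)[3] = 6
(x ⊛ y)[4] = 0

x ⊛ y = [-9, 6, 6, 6, 0]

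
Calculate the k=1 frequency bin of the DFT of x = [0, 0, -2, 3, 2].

X[1] = Σ(n=0 to 4) x[n] · ω_5^(1n) where ω_5 = e^(-2πi/5)
= (0)·ω_5^0 + (0)·ω_5^1 + (-2)·ω_5^2 + (3)·ω_5^3 + (2)·ω_5^4

X[1] = -0.1910+4.8410i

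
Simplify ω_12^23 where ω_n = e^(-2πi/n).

Since ω_12^12 = 1, powers reduce modulo 12.
23 mod 12 = 11
So ω_12^23 = ω_12^11 = e^(-2πi·11/12)

ω_12^23 = ω_12^11 = 0.8660+0.5000i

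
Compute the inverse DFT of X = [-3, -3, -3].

x[n] = (1/3) Σ(k=0 to 2) X[k] · e^(2πikn/3)

Computing each x[n]:
x[0] = -3
x[1] = 0
x[2] = 0

x = [-3, 0, 0]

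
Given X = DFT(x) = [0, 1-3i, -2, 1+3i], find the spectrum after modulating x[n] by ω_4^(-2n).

Modulation property: DFT(ω_4^(-2n)·x[n]) = X[(k-2) mod 4], so circularly shift X by 2 positions.

X[k-2] = [-2, 1+3i, 0, 1-3i]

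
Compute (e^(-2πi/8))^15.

Since ω_8^8 = 1, powers reduce modulo 8.
15 mod 8 = 7
So ω_8^15 = ω_8^7 = e^(-2πi·7/8)

ω_8^15 = ω_8^7 = 0.7071+0.7071i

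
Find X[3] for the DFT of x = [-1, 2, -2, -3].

X[3] = Σ(n=0 to 3) x[n] · ω_4^(3n) where ω_4 = e^(-2πi/4)
= (-1)·ω_4^0 + (2)·ω_4^3 + (-2)·ω_4^6 + (-3)·ω_4^9

X[3] = 1+5i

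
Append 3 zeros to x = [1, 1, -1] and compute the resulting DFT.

Original 3-point DFT: [1, 1.0000-1.7321i, 1.0000+1.7321i]
Zero-padded 6-point DFT provides frequency interpolation.

DFT_6([x, 0, ...]) = [1, 2, 1.0000-1.7321i, -1, 1.0000+1.7321i, 2]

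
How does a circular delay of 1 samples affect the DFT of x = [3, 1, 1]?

Time shift by 1: X_shifted[k] = ω_3^(1k) · X[k]
Shifted x = [1, 3, 1]

DFT(x[n-1]) = [5, -1.0000-1.7321i, -1.0000+1.7321i]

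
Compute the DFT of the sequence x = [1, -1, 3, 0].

X[k] = Σ(n=0 to 3) x[n] · ω_4^(nk)
where ω_4 = e^(-2πi/4)

Computing each X[k]:
X[0] = 3
X[1] = -2+1i
X[2] = 5
X[3] = -2-1i

X = [3, -2+1i, 5, -2-1i]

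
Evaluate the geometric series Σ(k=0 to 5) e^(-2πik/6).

Sum of all nth roots of unity equals 0 for n > 1 (geometric series with r ≠ 1).

0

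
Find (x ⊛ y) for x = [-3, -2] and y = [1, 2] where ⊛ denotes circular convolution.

(x ⊛ y)[n] = Σ(m=0 to 1) x[m] · y[(n-m) mod 2]

Computing each output sample:
(x ⊛ y)[0] = -7
(x ⊛ y)[1] = -8

x ⊛ y = [-7, -8]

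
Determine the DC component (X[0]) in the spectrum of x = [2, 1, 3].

X[0] = Σ(n=0 to 2) x[n] · ω_3^0 = Σ x[n]
= (2) + (1) + (3)

X[0] = 6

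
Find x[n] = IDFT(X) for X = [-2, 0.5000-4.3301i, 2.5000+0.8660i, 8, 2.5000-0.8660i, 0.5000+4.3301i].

x[n] = (1/6) Σ(k=0 to 5) X[k] · e^(2πikn/6)

Computing each x[n]:
x[0] = 2
x[1] = -1
x[2] = 2
x[3] = -1
x[4] = -1
x[5] = -3

x = [2, -1, 2, -1, -1, -3]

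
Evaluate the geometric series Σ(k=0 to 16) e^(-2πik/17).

Sum of all nth roots of unity equals 0 for n > 1 (geometric series with r ≠ 1).

0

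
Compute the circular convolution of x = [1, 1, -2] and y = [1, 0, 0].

(x ⊛ y)[n] = Σ(m=0 to 2) x[m] · y[(n-m) mod 3]

Computing each output sample:
(x ⊛ y)[0] = 1
(x ⊛ y)[1] = 1
(x ⊛ y)[2] = -2

x ⊛ y = [1, 1, -2]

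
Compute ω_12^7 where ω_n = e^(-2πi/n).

ω_12^7 = e^(-2πi·7/12)
= cos(-2π·7/12) + i·sin(-2π·7/12)
= cos(-14π/12) + i·sin(-14π/12)

ω_12^7 = cos(-14π/12) + i·sin(-14π/12) = -0.8660+0.5000i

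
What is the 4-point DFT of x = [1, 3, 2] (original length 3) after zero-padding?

Original 3-point DFT: [6, -1.5000-0.8660i, -1.5000+0.8660i]
Zero-padded 4-point DFT provides frequency interpolation.

DFT_4([x, 0, ...]) = [6, -1-3i, 0, -1+3i]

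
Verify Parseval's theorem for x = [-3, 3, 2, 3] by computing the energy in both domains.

Time domain:
Σ|x[n]|² = |-3|² + |3|² + |2|² + |3|² = 31.0000

Frequency domain:
(1/4)Σ|X[k]|² = (1/4)(|5|² + |-5|² + |-7|² + |-5|²) = (1/4)·124.0000 = 31.0000

Both sides agree, confirming Parseval's theorem.

Σ|x[n]|² = (1/N)Σ|X[k]|² = 31.0000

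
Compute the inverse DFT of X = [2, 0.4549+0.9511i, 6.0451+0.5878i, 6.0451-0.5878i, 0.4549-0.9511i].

x[n] = (1/5) Σ(k=0 to 4) X[k] · e^(2πikn/5)

Computing each x[n]:
x[0] = 3
x[1] = -2
x[2] = 1
x[3] = 1
x[4] = -1

x = [3, -2, 1, 1, -1]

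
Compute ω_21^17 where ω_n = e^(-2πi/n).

ω_21^17 = e^(-2πi·17/21)
= cos(-2π·17/21) + i·sin(-2π·17/21)
= cos(-34π/21) + i·sin(-34π/21)

ω_21^17 = cos(-34π/21) + i·sin(-34π/21) = 0.3653+0.9309i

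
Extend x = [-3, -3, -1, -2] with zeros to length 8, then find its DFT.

Original 4-point DFT: [-9, -2+1i, 1, -2-1i]
Zero-padded 8-point DFT provides frequency interpolation.

DFT_8([x, 0, ...]) = [-9, -3.7071+4.5355i, -2+1i, -2.2929+2.5355i, 1, -2.2929-2.5355i, -2-1i, -3.7071-4.5355i]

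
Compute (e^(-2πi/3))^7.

Since ω_3^3 = 1, powers reduce modulo 3.
7 mod 3 = 1
So ω_3^7 = ω_3^1 = e^(-2πi·1/3)

ω_3^7 = ω_3^1 = -0.5000-0.8660i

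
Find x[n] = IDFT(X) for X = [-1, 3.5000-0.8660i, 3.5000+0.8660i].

x[n] = (1/3) Σ(k=0 to 2) X[k] · e^(2πikn/3)

Computing each x[n]:
x[0] = 2
x[1] = -1
x[2] = -2

x = [2, -1, -2]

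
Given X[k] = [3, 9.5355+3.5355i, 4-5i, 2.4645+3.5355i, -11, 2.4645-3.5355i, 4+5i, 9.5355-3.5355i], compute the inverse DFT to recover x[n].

x[n] = (1/8) Σ(k=0 to 7) X[k] · e^(2πikn/8)

Computing each x[n]:
x[0] = 3
x[1] = 3
x[2] = -2
x[3] = -2
x[4] = -3
x[5] = 3
x[6] = -2
x[7] = 3

x = [3, 3, -2, -2, -3, 3, -2, 3]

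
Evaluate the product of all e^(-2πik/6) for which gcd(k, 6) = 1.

The primitive 6th roots of unity are ω_6^k for k coprime to 6: k ∈ {1, 5}
Their product equals the constant term of the cyclotomic polynomial Φ_6(x) up to sign.
For n ≥ 3, the product of all primitive nth roots of unity is 1. (For n=1 it is 1; for n=2 it is -1.)

1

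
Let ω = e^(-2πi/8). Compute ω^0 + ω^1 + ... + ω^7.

Sum of all nth roots of unity equals 0 for n > 1 (geometric series with r ≠ 1).

0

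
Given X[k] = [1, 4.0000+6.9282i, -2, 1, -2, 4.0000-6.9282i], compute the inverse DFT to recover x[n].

x[n] = (1/6) Σ(k=0 to 5) X[k] · e^(2πikn/6)

Computing each x[n]:
x[0] = 1
x[1] = -1
x[2] = -2
x[3] = -2
x[4] = 2
x[5] = 3

x = [1, -1, -2, -2, 2, 3]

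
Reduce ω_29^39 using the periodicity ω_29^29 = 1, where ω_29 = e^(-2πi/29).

Since ω_29^29 = 1, powers reduce modulo 29.
39 mod 29 = 10
So ω_29^39 = ω_29^10 = e^(-2πi·10/29)

ω_29^39 = ω_29^10 = -0.5612-0.8277i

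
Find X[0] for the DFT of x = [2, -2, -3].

X[0] = Σ(n=0 to 2) x[n] · ω_3^0 = Σ x[n]
= (2) + (-2) + (-3)

X[0] = -3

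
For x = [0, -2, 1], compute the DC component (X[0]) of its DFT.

X[0] = Σ(n=0 to 2) x[n] · ω_3^0 = Σ x[n]
= (0) + (-2) + (1)

X[0] = -1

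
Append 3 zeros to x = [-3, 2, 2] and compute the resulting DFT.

Original 3-point DFT: [1, -5, -5]
Zero-padded 6-point DFT provides frequency interpolation.

DFT_6([x, 0, ...]) = [1, -3.0000-3.4641i, -5, -3, -5, -3.0000+3.4641i]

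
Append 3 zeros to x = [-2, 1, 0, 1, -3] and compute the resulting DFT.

Original 5-point DFT: [-3, -3.4271-3.2164i, -0.0729-3.3022i, -0.0729+3.3022i, -3.4271+3.2164i]
Zero-padded 8-point DFT provides frequency interpolation.

DFT_8([x, 0, ...]) = [-3, 1.0000-1.4142i, -5, 1.0000-1.4142i, -7, 1.0000+1.4142i, -5, 1.0000+1.4142i]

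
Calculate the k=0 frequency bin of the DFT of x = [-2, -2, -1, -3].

X[0] = Σ(n=0 to 3) x[n] · ω_4^0 = Σ x[n]
= (-2) + (-2) + (-1) + (-3)

X[0] = -8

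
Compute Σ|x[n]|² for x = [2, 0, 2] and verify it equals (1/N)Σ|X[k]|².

Time domain:
Σ|x[n]|² = |2|² + |0|² + |2|² = 8.0000

Frequency domain:
(1/3)Σ|X[k]|² = (1/3)(|4|² + |1.0000+1.7321i|² + |1.0000-1.7321i|²) = (1/3)·24.0000 = 8.0000

Both sides agree, confirming Parseval's theorem.

Σ|x[n]|² = (1/N)Σ|X[k]|² = 8.0000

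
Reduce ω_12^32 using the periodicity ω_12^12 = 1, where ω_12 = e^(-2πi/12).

Since ω_12^12 = 1, powers reduce modulo 12.
32 mod 12 = 8
So ω_12^32 = ω_12^8 = e^(-2πi·8/12)

ω_12^32 = ω_12^8 = -0.5000+0.8660i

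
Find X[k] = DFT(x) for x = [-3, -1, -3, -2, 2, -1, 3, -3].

X[k] = Σ(n=0 to 7) x[n] · ω_8^(nk)
where ω_8 = e^(-2πi/8)

Computing each X[k]:
X[0] = -8
X[1] = -5.7071+5.2929i
X[2] = -1-3i
X[3] = -4.2929-6.7071i
X[4] = 6
X[5] = -4.2929+6.7071i
X[6] = -1+3i
X[7] = -5.7071-5.2929i

X = [-8, -5.7071+5.2929i, -1-3i, -4.2929-6.7071i, 6, -4.2929+6.7071i, -1+3i, -5.7071-5.2929i]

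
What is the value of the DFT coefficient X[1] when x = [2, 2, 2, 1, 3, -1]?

X[1] = Σ(n=0 to 5) x[n] · ω_6^(1n) where ω_6 = e^(-2πi/6)
= (2)·ω_6^0 + (2)·ω_6^1 + (2)·ω_6^2 + (1)·ω_6^3 + (3)·ω_6^4 + (-1)·ω_6^5

X[1] = -1.0000-1.7321i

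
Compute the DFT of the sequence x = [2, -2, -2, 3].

X[k] = Σ(n=0 to 3) x[n] · ω_4^(nk)
where ω_4 = e^(-2πi/4)

Computing each X[k]:
X[0] = 1
X[1] = 4+5i
X[2] = -1
X[3] = 4-5i

X = [1, 4+5i, -1, 4-5i]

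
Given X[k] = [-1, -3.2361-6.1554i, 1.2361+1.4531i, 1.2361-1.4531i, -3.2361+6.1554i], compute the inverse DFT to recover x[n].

x[n] = (1/5) Σ(k=0 to 4) X[k] · e^(2πikn/5)

Computing each x[n]:
x[0] = -1
x[1] = 1
x[2] = 3
x[3] = -1
x[4] = -3

x = [-1, 1, 3, -1, -3]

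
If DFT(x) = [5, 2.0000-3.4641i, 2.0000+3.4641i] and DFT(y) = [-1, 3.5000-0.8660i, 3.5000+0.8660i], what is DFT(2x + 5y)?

By linearity: DFT(2x + 5y) = 2·DFT(x) + 5·DFT(y)
= 2·[5, 2.0000-3.4641i, 2.0000+3.4641i] + 5·[-1, 3.5000-0.8660i, 3.5000+0.8660i]

Computing element-wise:
Z[0] = 2·(5) + 5·(-1) = 5
Z[1] = 2·(2.0000-3.4641i) + 5·(3.5000-0.8660i) = 21.5000-11.2582i
Z[2] = 2·(2.0000+3.4641i) + 5·(3.5000+0.8660i) = 21.5000+11.2582i

DFT(2x + 5y) = 2·X + 5·Y = [5, 21.5000-11.2582i, 21.5000+11.2582i]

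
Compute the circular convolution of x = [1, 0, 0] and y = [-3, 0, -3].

(x ⊛ y)[n] = Σ(m=0 to 2) x[m] · y[(n-m) mod 3]

Computing each output sample:
(x ⊛ y)[0] = -3
(x ⊛ y)[1] = 0
(x ⊛ y)[2] = -3

x ⊛ y = [-3, 0, -3]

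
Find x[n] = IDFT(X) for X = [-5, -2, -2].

x[n] = (1/3) Σ(k=0 to 2) X[k] · e^(2πikn/3)

Computing each x[n]:
x[0] = -3
x[1] = -1
x[2] = -1

x = [-3, -1, -1]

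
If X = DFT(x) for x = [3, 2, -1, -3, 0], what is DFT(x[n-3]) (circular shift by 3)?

Time shift by 3: X_shifted[k] = ω_5^(3k) · X[k]
Shifted x = [-1, -3, 0, 3, 2]

DFT(x[n-3]) = [1, -3.7361+6.5186i, 0.7361+0.0858i, 0.7361-0.0858i, -3.7361-6.5186i]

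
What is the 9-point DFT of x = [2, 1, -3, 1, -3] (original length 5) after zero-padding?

Original 5-point DFT: [-2, 3.0000-1.4531i, 3.0000-6.1554i, 3.0000+6.1554i, 3.0000+1.4531i]
Zero-padded 9-point DFT provides frequency interpolation.

DFT_9([x, 0, ...]) = [-2, 4.5642+2.4717i, 2.1946-1.0211i, 5.5000-0.8660i, -2.2588-6.0908i, -2.2588+6.0908i, 5.5000+0.8660i, 2.1946+1.0211i, 4.5642-2.4717i]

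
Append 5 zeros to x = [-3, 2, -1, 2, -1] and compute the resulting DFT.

Original 5-point DFT: [-1, -3.5000-1.0898i, -3.5000-4.6165i, -3.5000+4.6165i, -3.5000+1.0898i]
Zero-padded 10-point DFT provides frequency interpolation.

DFT_10([x, 0, ...]) = [-1, -1.5000-1.5388i, -3.5000-1.0898i, -1.5000-0.3633i, -3.5000-4.6165i, -9, -3.5000+4.6165i, -1.5000+0.3633i, -3.5000+1.0898i, -1.5000+1.5388i]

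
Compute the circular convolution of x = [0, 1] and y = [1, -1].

(x ⊛ y)[n] = Σ(m=0 to 1) x[m] · y[(n-m) mod 2]

Computing each output sample:
(x ⊛ y)[0] = -1
(x ⊛ y)[1] = 1

x ⊛ y = [-1, 1]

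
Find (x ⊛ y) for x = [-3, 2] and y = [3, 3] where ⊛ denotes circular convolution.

(x ⊛ y)[n] = Σ(m=0 to 1) x[m] · y[(n-m) mod 2]

Computing each output sample:
(x ⊛ y)[0] = -3
(x ⊛ y)[1] = -3

x ⊛ y = [-3, -3]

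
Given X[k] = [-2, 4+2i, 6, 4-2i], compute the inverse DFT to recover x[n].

x[n] = (1/4) Σ(k=0 to 3) X[k] · e^(2πikn/4)

Computing each x[n]:
x[0] = 3
x[1] = -3
x[2] = -1
x[3] = -1

x = [3, -3, -1, -1]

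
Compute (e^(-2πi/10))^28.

Since ω_10^10 = 1, powers reduce modulo 10.
28 mod 10 = 8
So ω_10^28 = ω_10^8 = e^(-2πi·8/10)

ω_10^28 = ω_10^8 = 0.3090+0.9511i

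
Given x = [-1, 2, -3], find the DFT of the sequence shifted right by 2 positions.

Time shift by 2: X_shifted[k] = ω_3^(2k) · X[k]
Shifted x = [2, -3, -1]

DFT(x[n-2]) = [-2, 4.0000+1.7321i, 4.0000-1.7321i]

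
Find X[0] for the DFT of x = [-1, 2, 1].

X[0] = Σ(n=0 to 2) x[n] · ω_3^0 = Σ x[n]
= (-1) + (2) + (1)

X[0] = 2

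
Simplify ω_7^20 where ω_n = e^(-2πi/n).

Since ω_7^7 = 1, powers reduce modulo 7.
20 mod 7 = 6
So ω_7^20 = ω_7^6 = e^(-2πi·6/7)

ω_7^20 = ω_7^6 = 0.6235+0.7818i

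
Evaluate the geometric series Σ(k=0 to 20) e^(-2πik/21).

Sum of all nth roots of unity equals 0 for n > 1 (geometric series with r ≠ 1).

0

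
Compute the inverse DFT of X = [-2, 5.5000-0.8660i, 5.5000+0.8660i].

x[n] = (1/3) Σ(k=0 to 2) X[k] · e^(2πikn/3)

Computing each x[n]:
x[0] = 3
x[1] = -2
x[2] = -3

x = [3, -2, -3]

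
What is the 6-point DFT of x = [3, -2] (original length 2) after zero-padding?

Original 2-point DFT: [1, 5]
Zero-padded 6-point DFT provides frequency interpolation.

DFT_6([x, 0, ...]) = [1, 2.0000+1.7321i, 4.0000+1.7321i, 5, 4.0000-1.7321i, 2.0000-1.7321i]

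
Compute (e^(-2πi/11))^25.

Since ω_11^11 = 1, powers reduce modulo 11.
25 mod 11 = 3
So ω_11^25 = ω_11^3 = e^(-2πi·3/11)

ω_11^25 = ω_11^3 = -0.1423-0.9898i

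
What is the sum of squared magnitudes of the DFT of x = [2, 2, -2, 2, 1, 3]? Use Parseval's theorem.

Parseval: Σ|x[n]|² = (1/N)Σ|X[k]|², so Σ|X[k]|² = N·Σ|x[n]|² = 6·26.0000

Σ|X[k]|² = N·Σ|x[n]|² = 6·26.0000 = 156.0000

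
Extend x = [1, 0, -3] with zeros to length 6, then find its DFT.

Original 3-point DFT: [-2, 2.5000-2.5981i, 2.5000+2.5981i]
Zero-padded 6-point DFT provides frequency interpolation.

DFT_6([x, 0, ...]) = [-2, 2.5000+2.5981i, 2.5000-2.5981i, -2, 2.5000+2.5981i, 2.5000-2.5981i]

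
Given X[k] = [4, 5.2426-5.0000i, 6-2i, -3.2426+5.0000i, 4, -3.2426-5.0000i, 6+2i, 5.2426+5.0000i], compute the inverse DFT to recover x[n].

x[n] = (1/8) Σ(k=0 to 7) X[k] · e^(2πikn/8)

Computing each x[n]:
x[0] = 3
x[1] = 2
x[2] = 2
x[3] = -2
x[4] = 2
x[5] = -1
x[6] = -3
x[7] = 1

x = [3, 2, 2, -2, 2, -1, -3, 1]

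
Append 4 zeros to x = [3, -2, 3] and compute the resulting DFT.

Original 3-point DFT: [4, 2.5000+4.3301i, 2.5000-4.3301i]
Zero-padded 7-point DFT provides frequency interpolation.

DFT_7([x, 0, ...]) = [4, 1.0855-1.3611i, 0.7421+3.2515i, 6.6724+3.2133i, 6.6724-3.2133i, 0.7421-3.2515i, 1.0855+1.3611i]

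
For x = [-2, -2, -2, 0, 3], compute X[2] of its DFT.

X[2] = Σ(n=0 to 4) x[n] · ω_5^(2n) where ω_5 = e^(-2πi/5)
= (-2)·ω_5^0 + (-2)·ω_5^2 + (-2)·ω_5^4 + (0)·ω_5^6 + (3)·ω_5^8

X[2] = -3.4271+1.0368i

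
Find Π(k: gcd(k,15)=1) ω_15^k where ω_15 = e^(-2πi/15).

The primitive 15th roots of unity are ω_15^k for k coprime to 15: k ∈ {1, 2, 4, 7, 8, 11, 13, 14}
Their product equals the constant term of the cyclotomic polynomial Φ_15(x) up to sign.
For n ≥ 3, the product of all primitive nth roots of unity is 1. (For n=1 it is 1; for n=2 it is -1.)

1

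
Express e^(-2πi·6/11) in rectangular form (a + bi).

ω_11^6 = e^(-2πi·6/11)
= cos(-2π·6/11) + i·sin(-2π·6/11)
= cos(-12π/11) + i·sin(-12π/11)

ω_11^6 = cos(-12π/11) + i·sin(-12π/11) = -0.9595+0.2817i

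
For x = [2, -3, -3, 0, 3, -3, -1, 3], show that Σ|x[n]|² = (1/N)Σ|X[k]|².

Time domain:
Σ|x[n]|² = |2|² + |-3|² + |-3|² + |0|² + |3|² + |-3|² + |-1|² + |3|² = 50.0000

Frequency domain:
(1/8)Σ|X[k]|² = (1/8)(|-2|² + |1.1213+4.1213i|² + |9+9i|² + |-3.1213+0.1213i|² + |4|² + |-3.1213-0.1213i|² + |9-9i|² + |1.1213-4.1213i|²) = (1/8)·400.0000 = 50.0000

Both sides agree, confirming Parseval's theorem.

Σ|x[n]|² = (1/N)Σ|X[k]|² = 50.0000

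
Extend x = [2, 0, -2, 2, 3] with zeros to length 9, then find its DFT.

Original 5-point DFT: [5, 2.9271+5.2043i, -0.4271-2.0409i, -0.4271+2.0409i, 2.9271-5.2043i]
Zero-padded 9-point DFT provides frequency interpolation.

DFT_9([x, 0, ...]) = [5, -2.1664-0.7885i, 5.1775+4.3445i, 3.5000-4.3301i, -0.0111-0.0632i, -0.0111+0.0632i, 3.5000+4.3301i, 5.1775-4.3445i, -2.1664+0.7885i]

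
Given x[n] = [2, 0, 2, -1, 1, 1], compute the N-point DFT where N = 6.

X[k] = Σ(n=0 to 5) x[n] · ω_6^(nk)
where ω_6 = e^(-2πi/6)

Computing each X[k]:
X[0] = 5
X[1] = 2
X[2] = -1.0000+1.7321i
X[3] = 5
X[4] = -1.0000-1.7321i
X[5] = 2

X = [5, 2, -1.0000+1.7321i, 5, -1.0000-1.7321i, 2]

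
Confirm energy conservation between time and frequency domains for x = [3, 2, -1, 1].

Time domain:
Σ|x[n]|² = |3|² + |2|² + |-1|² + |1|² = 15.0000

Frequency domain:
(1/4)Σ|X[k]|² = (1/4)(|5|² + |4-1i|² + |-1|² + |4+1i|²) = (1/4)·60.0000 = 15.0000

Both sides agree, confirming Parseval's theorem.

Σ|x[n]|² = (1/N)Σ|X[k]|² = 15.0000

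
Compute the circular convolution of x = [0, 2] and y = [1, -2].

(x ⊛ y)[n] = Σ(m=0 to 1) x[m] · y[(n-m) mod 2]

Computing each output sample:
(x ⊛ y)[0] = -4
(x ⊛ y)[1] = 2

x ⊛ y = [-4, 2]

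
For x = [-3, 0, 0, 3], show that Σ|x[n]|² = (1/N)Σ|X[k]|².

Time domain:
Σ|x[n]|² = |-3|² + |0|² + |0|² + |3|² = 18.0000

Frequency domain:
(1/4)Σ|X[k]|² = (1/4)(|0|² + |-3+3i|² + |-6|² + |-3-3i|²) = (1/4)·72.0000 = 18.0000

Both sides agree, confirming Parseval's theorem.

Σ|x[n]|² = (1/N)Σ|X[k]|² = 18.0000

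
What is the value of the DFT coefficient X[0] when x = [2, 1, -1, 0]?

X[0] = Σ(n=0 to 3) x[n] · ω_4^0 = Σ x[n]
= (2) + (1) + (-1) + (0)

X[0] = 2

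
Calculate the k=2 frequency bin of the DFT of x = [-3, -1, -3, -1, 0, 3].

X[2] = Σ(n=0 to 5) x[n] · ω_6^(2n) where ω_6 = e^(-2πi/6)
= (-3)·ω_6^0 + (-1)·ω_6^2 + (-3)·ω_6^4 + (-1)·ω_6^6 + (0)·ω_6^8 + (3)·ω_6^10

X[2] = -3.5000+0.8660i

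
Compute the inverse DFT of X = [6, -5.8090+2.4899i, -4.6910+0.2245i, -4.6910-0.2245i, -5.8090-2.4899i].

x[n] = (1/5) Σ(k=0 to 4) X[k] · e^(2πikn/5)

Computing each x[n]:
x[0] = -3
x[1] = 1
x[2] = 2
x[3] = 3
x[4] = 3

x = [-3, 1, 2, 3, 3]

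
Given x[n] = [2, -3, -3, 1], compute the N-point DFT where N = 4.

X[k] = Σ(n=0 to 3) x[n] · ω_4^(nk)
where ω_4 = e^(-2πi/4)

Computing each X[k]:
X[0] = -3
X[1] = 5+4i
X[2] = 1
X[3] = 5-4i

X = [-3, 5+4i, 1, 5-4i]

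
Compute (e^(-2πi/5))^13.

Since ω_5^5 = 1, powers reduce modulo 5.
13 mod 5 = 3
So ω_5^13 = ω_5^3 = e^(-2πi·3/5)

ω_5^13 = ω_5^3 = -0.8090+0.5878i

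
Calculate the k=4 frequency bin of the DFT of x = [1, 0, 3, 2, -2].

X[4] = Σ(n=0 to 4) x[n] · ω_5^(4n) where ω_5 = e^(-2πi/5)
= (1)·ω_5^0 + (0)·ω_5^4 + (3)·ω_5^8 + (2)·ω_5^12 + (-2)·ω_5^16

X[4] = -3.6631+2.4899i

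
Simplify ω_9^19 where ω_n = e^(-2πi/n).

Since ω_9^9 = 1, powers reduce modulo 9.
19 mod 9 = 1
So ω_9^19 = ω_9^1 = e^(-2πi·1/9)

ω_9^19 = ω_9^1 = 0.7660-0.6428i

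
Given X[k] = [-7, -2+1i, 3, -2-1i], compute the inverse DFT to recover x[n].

x[n] = (1/4) Σ(k=0 to 3) X[k] · e^(2πikn/4)

Computing each x[n]:
x[0] = -2
x[1] = -3
x[2] = 0
x[3] = -2

x = [-2, -3, 0, -2]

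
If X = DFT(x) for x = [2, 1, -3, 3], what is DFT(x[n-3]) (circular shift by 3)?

Time shift by 3: X_shifted[k] = ω_4^(3k) · X[k]
Shifted x = [1, -3, 3, 2]

DFT(x[n-3]) = [3, -2+5i, 5, -2-5i]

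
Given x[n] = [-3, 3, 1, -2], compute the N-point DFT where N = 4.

X[k] = Σ(n=0 to 3) x[n] · ω_4^(nk)
where ω_4 = e^(-2πi/4)

Computing each X[k]:
X[0] = -1
X[1] = -4-5i
X[2] = -3
X[3] = -4+5i

X = [-1, -4-5i, -3, -4+5i]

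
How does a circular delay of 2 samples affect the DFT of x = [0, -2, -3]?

Time shift by 2: X_shifted[k] = ω_3^(2k) · X[k]
Shifted x = [-2, -3, 0]

DFT(x[n-2]) = [-5, -0.5000+2.5981i, -0.5000-2.5981i]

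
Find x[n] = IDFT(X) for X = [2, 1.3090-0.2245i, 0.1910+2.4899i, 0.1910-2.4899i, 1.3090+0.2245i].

x[n] = (1/5) Σ(k=0 to 4) X[k] · e^(2πikn/5)

Computing each x[n]:
x[0] = 1
x[1] = 0
x[2] = 1
x[3] = -1
x[4] = 1

x = [1, 0, 1, -1, 1]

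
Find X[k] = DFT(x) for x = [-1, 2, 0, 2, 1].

X[k] = Σ(n=0 to 4) x[n] · ω_5^(nk)
where ω_5 = e^(-2πi/5)

Computing each X[k]:
X[0] = 4
X[1] = -1.6910+0.2245i
X[2] = -2.8090-2.4899i
X[3] = -2.8090+2.4899i
X[4] = -1.6910-0.2245i

X = [4, -1.6910+0.2245i, -2.8090-2.4899i, -2.8090+2.4899i, -1.6910-0.2245i]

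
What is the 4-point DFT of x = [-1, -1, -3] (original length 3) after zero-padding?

Original 3-point DFT: [-5, 1.0000-1.7321i, 1.0000+1.7321i]
Zero-padded 4-point DFT provides frequency interpolation.

DFT_4([x, 0, ...]) = [-5, 2+1i, -3, 2-1i]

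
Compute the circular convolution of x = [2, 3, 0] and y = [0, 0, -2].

(x ⊛ y)[n] = Σ(m=0 to 2) x[m] · y[(n-m) mod 3]

Computing each output sample:
(x ⊛ y)[0] = -6
(x ⊛ y)[1] = 0
(x ⊛ y)[2] = -4

x ⊛ y = [-6, 0, -4]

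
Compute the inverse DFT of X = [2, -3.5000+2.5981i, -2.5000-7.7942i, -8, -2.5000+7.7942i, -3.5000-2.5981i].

x[n] = (1/6) Σ(k=0 to 5) X[k] · e^(2πikn/6)

Computing each x[n]:
x[0] = -3
x[1] = 3
x[2] = -3
x[3] = 2
x[4] = 3
x[5] = 0

x = [-3, 3, -3, 2, 3, 0]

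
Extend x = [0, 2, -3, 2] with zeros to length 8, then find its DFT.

Original 4-point DFT: [1, 3, -7, 3]
Zero-padded 8-point DFT provides frequency interpolation.

DFT_8([x, 0, ...]) = [1, 0.1716i, 3, -5.8284i, -7, 5.8284i, 3, -0.1716i]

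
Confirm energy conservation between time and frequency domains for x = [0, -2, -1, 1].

Time domain:
Σ|x[n]|² = |0|² + |-2|² + |-1|² + |1|² = 6.0000

Frequency domain:
(1/4)Σ|X[k]|² = (1/4)(|-2|² + |1+3i|² + |0|² + |1-3i|²) = (1/4)·24.0000 = 6.0000

Both sides agree, confirming Parseval's theorem.

Σ|x[n]|² = (1/N)Σ|X[k]|² = 6.0000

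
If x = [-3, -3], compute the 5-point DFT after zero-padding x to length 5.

Original 2-point DFT: [-6, 0]
Zero-padded 5-point DFT provides frequency interpolation.

DFT_5([x, 0, ...]) = [-6, -3.9271+2.8532i, -0.5729+1.7634i, -0.5729-1.7634i, -3.9271-2.8532i]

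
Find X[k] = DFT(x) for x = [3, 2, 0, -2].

X[k] = Σ(n=0 to 3) x[n] · ω_4^(nk)
where ω_4 = e^(-2πi/4)

Computing each X[k]:
X[0] = 3
X[1] = 3-4i
X[2] = 3
X[3] = 3+4i

X = [3, 3-4i, 3, 3+4i]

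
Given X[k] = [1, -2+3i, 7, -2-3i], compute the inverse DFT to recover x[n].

x[n] = (1/4) Σ(k=0 to 3) X[k] · e^(2πikn/4)

Computing each x[n]:
x[0] = 1
x[1] = -3
x[2] = 3
x[3] = 0

x = [1, -3, 3, 0]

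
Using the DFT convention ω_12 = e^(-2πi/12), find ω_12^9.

ω_12^9 = e^(-2πi·9/12)
= cos(-2π·9/12) + i·sin(-2π·9/12)
= cos(-18π/12) + i·sin(-18π/12)

ω_12^9 = cos(-18π/12) + i·sin(-18π/12) = 1i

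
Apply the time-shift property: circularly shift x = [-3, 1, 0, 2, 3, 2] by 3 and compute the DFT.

Time shift by 3: X_shifted[k] = ω_6^(3k) · X[k]
Shifted x = [2, 3, 2, -3, 1, 0]

DFT(x[n-3]) = [5, 5.0000-3.4641i, -4.0000-1.7321i, 5, -4.0000+1.7321i, 5.0000+3.4641i]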